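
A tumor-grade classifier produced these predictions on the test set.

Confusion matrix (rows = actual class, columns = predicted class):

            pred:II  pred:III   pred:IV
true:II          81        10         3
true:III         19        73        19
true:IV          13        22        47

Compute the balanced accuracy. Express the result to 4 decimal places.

Balanced accuracy = mean of per-class recall.
  II: recall = 81/94 = 0.86170
  III: recall = 73/111 = 0.65766
  IV: recall = 47/82 = 0.57317
Mean = (0.86170 + 0.65766 + 0.57317) / 3 = 0.6975

0.6975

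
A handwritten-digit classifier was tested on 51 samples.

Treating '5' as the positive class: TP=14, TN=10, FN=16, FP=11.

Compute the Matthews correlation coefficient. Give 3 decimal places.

MCC = (TP·TN − FP·FN) / √((TP+FP)(TP+FN)(TN+FP)(TN+FN))
Numerator = 14·10 − 11·16 = -36
Denominator = √(25·30·21·26) = √409500 = 639.9219
MCC = -36 / 639.9219 = -0.056

-0.056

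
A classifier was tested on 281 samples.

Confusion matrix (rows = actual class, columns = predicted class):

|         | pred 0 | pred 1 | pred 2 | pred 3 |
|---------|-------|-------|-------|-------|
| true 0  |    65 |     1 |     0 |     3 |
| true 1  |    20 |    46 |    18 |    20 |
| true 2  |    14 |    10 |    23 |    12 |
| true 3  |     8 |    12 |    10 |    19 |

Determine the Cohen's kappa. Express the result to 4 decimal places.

Observed agreement pₒ = trace/N = 153/281 = 0.54448
Expected agreement pₑ = Σ (rowᵢ·colᵢ)/N² = (69·107 + 104·69 + 59·51 + 49·54)/281² = 0.25600
κ = (pₒ − pₑ)/(1 − pₑ) = (0.54448 − 0.25600)/(1 − 0.25600) = 0.3877

0.3877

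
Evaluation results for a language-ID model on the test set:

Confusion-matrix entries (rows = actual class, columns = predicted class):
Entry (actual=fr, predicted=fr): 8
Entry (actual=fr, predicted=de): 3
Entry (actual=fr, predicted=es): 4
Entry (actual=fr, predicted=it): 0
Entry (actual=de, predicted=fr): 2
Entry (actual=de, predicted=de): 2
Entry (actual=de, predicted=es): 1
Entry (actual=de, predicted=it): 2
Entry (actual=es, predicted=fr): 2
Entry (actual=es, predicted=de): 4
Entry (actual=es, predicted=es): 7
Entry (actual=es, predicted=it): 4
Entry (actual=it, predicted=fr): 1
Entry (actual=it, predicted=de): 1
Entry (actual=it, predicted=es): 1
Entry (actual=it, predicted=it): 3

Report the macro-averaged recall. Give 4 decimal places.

Per-class recall (TP/(TP+FN)):
  fr: TP=8, FN=3+4+0=7 → 8/15 = 0.53333
  de: TP=2, FN=2+1+2=5 → 2/7 = 0.28571
  es: TP=7, FN=2+4+4=10 → 7/17 = 0.41176
  it: TP=3, FN=1+1+1=3 → 3/6 = 0.50000
Macro-recall = mean = (0.53333 + 0.28571 + 0.41176 + 0.50000) / 4 = 0.4327

0.4327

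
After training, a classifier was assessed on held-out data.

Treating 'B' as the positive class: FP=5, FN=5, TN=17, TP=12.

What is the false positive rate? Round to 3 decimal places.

FPR = FP/(FP+TN) = 5/(5+17) = 0.227

0.227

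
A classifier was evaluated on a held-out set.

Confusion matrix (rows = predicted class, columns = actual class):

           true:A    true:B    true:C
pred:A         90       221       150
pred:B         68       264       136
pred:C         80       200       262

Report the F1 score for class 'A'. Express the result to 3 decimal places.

0.258

Treat 'A' as positive and all other classes as negative.
F1 score = 2·TP/(2·TP+FP+FN).
A: TP=90, FP=221+150=371, FN=68+80=148 → 180/699 = 0.2575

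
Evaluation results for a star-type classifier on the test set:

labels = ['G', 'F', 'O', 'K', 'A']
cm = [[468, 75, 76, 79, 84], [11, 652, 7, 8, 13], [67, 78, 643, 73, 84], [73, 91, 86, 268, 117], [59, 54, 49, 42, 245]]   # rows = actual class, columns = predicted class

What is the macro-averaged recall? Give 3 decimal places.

0.638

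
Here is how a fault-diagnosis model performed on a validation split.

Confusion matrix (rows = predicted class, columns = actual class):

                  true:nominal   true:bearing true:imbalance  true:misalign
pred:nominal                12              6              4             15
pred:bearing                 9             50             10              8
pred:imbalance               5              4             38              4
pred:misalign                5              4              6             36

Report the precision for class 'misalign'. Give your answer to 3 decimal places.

0.706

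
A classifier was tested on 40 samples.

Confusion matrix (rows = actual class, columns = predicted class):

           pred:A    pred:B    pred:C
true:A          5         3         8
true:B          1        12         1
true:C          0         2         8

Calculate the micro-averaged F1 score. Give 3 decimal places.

0.625

Micro-averaging pools counts across classes: ΣTP=25, ΣFP=15, ΣFN=15.
Micro-F1 score = 2·TP/(2·TP+FP+FN) on pooled counts = 0.625 (equals overall accuracy in single-label multiclass).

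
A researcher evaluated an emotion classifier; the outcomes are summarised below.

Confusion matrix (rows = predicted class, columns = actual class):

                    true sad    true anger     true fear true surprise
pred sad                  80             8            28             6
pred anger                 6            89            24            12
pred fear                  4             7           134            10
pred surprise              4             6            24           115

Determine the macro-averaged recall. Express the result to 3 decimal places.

Per-class recall (TP/(TP+FN)):
  sad: TP=80, FN=6+4+4=14 → 80/94 = 0.8511
  anger: TP=89, FN=8+7+6=21 → 89/110 = 0.8091
  fear: TP=134, FN=28+24+24=76 → 134/210 = 0.6381
  surprise: TP=115, FN=6+12+10=28 → 115/143 = 0.8042
Macro-recall = mean = (0.8511 + 0.8091 + 0.6381 + 0.8042) / 4 = 0.776

0.776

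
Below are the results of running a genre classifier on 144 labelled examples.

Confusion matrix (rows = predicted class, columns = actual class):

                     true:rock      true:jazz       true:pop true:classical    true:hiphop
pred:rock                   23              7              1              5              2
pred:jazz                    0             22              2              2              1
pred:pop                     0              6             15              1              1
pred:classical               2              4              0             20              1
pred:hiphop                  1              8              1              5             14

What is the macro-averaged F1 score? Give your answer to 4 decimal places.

0.6555

Per-class F1 score (2·TP/(2·TP+FP+FN)):
  rock: TP=23, FP=7+1+5+2=15, FN=0+0+2+1=3 → 46/64 = 0.71875
  jazz: TP=22, FP=0+2+2+1=5, FN=7+6+4+8=25 → 44/74 = 0.59459
  pop: TP=15, FP=0+6+1+1=8, FN=1+2+0+1=4 → 30/42 = 0.71429
  classical: TP=20, FP=2+4+0+1=7, FN=5+2+1+5=13 → 40/60 = 0.66667
  hiphop: TP=14, FP=1+8+1+5=15, FN=2+1+1+1=5 → 28/48 = 0.58333
Macro-F1 score = mean = (0.71875 + 0.59459 + 0.71429 + 0.66667 + 0.58333) / 5 = 0.6555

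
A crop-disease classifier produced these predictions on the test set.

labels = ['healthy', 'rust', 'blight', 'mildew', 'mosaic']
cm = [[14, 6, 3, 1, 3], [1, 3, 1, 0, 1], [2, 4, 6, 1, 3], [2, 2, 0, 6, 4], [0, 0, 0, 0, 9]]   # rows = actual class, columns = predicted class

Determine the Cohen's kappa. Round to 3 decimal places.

0.407

Observed agreement pₒ = trace/N = 38/72 = 0.5278
Expected agreement pₑ = Σ (rowᵢ·colᵢ)/N² = (27·19 + 6·15 + 16·10 + 14·8 + 9·20)/72² = 0.2035
κ = (pₒ − pₑ)/(1 − pₑ) = (0.5278 − 0.2035)/(1 − 0.2035) = 0.407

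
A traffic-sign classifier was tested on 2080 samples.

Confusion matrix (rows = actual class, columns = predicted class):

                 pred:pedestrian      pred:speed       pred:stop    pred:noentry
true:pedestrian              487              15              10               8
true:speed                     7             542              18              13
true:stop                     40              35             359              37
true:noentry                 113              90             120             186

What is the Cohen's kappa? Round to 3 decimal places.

0.674

Observed agreement pₒ = trace/N = 1574/2080 = 0.7567
Expected agreement pₑ = Σ (rowᵢ·colᵢ)/N² = (520·647 + 580·682 + 471·507 + 509·244)/2080² = 0.2531
κ = (pₒ − pₑ)/(1 − pₑ) = (0.7567 − 0.2531)/(1 − 0.2531) = 0.674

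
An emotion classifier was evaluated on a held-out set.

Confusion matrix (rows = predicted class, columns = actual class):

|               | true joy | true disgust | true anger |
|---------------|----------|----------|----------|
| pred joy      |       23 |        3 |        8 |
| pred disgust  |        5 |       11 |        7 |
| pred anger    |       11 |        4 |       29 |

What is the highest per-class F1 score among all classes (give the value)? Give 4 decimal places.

Per-class F1 score (2·TP/(2·TP+FP+FN)):
  joy: TP=23, FP=3+8=11, FN=5+11=16 → 46/73 = 0.63014
  disgust: TP=11, FP=5+7=12, FN=3+4=7 → 22/41 = 0.53659
  anger: TP=29, FP=11+4=15, FN=8+7=15 → 58/88 = 0.65909
Highest is class 'anger' with F1 score = 0.6591.

0.6591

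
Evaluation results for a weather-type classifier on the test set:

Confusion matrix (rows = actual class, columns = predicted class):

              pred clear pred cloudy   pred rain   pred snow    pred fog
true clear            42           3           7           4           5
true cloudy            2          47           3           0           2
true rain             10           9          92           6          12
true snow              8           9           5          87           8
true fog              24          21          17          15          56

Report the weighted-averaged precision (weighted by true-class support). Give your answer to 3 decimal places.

0.677

Per-class precision (TP/(TP+FP)):
  clear: TP=42, FP=2+10+8+24=44 → 42/86 = 0.4884
  cloudy: TP=47, FP=3+9+9+21=42 → 47/89 = 0.5281
  rain: TP=92, FP=7+3+5+17=32 → 92/124 = 0.7419
  snow: TP=87, FP=4+0+6+15=25 → 87/112 = 0.7768
  fog: TP=56, FP=5+2+12+8=27 → 56/83 = 0.6747
Weighted-precision = Σ (supportᵢ/N)·precisionᵢ with N=494: (61/494)·0.4884 + (54/494)·0.5281 + (129/494)·0.7419 + (117/494)·0.7768 + (133/494)·0.6747 = 0.677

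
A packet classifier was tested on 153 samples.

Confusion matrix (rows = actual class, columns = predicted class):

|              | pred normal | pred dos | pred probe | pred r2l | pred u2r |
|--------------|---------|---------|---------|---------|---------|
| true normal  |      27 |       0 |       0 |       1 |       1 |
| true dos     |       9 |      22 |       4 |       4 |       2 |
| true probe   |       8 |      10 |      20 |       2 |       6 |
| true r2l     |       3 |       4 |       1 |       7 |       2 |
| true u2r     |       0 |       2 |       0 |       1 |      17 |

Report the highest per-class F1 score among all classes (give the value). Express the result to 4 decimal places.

0.7105

Per-class F1 score (2·TP/(2·TP+FP+FN)):
  normal: TP=27, FP=9+8+3+0=20, FN=0+0+1+1=2 → 54/76 = 0.71053
  dos: TP=22, FP=0+10+4+2=16, FN=9+4+4+2=19 → 44/79 = 0.55696
  probe: TP=20, FP=0+4+1+0=5, FN=8+10+2+6=26 → 40/71 = 0.56338
  r2l: TP=7, FP=1+4+2+1=8, FN=3+4+1+2=10 → 14/32 = 0.43750
  u2r: TP=17, FP=1+2+6+2=11, FN=0+2+0+1=3 → 34/48 = 0.70833
Highest is class 'normal' with F1 score = 0.7105.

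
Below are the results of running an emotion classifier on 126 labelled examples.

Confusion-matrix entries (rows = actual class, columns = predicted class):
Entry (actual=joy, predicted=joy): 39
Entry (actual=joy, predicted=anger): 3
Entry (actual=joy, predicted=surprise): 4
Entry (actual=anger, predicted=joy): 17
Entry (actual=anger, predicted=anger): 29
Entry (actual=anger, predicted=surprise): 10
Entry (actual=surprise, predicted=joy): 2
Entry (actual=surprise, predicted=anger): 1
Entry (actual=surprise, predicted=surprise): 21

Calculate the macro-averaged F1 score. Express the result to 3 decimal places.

0.705

Per-class F1 score (2·TP/(2·TP+FP+FN)):
  joy: TP=39, FP=17+2=19, FN=3+4=7 → 78/104 = 0.7500
  anger: TP=29, FP=3+1=4, FN=17+10=27 → 58/89 = 0.6517
  surprise: TP=21, FP=4+10=14, FN=2+1=3 → 42/59 = 0.7119
Macro-F1 score = mean = (0.7500 + 0.6517 + 0.7119) / 3 = 0.705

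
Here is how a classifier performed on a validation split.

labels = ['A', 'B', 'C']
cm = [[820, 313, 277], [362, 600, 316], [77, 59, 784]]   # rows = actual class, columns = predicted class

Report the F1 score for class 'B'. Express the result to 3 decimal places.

0.533

Take TP from the diagonal, FP from the rest of the 'B' prediction marginal, FN from the rest of the 'B' actual marginal.
F1 score = 2·TP/(2·TP+FP+FN).
B: TP=600, FP=313+59=372, FN=362+316=678 → 1200/2250 = 0.5333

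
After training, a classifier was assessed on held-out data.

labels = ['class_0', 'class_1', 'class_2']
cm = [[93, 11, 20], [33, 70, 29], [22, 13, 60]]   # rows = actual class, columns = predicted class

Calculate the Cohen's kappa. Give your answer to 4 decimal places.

Observed agreement pₒ = trace/N = 223/351 = 0.63533
Expected agreement pₑ = Σ (rowᵢ·colᵢ)/N² = (124·148 + 132·94 + 95·109)/351² = 0.33372
κ = (pₒ − pₑ)/(1 − pₑ) = (0.63533 − 0.33372)/(1 − 0.33372) = 0.4527

0.4527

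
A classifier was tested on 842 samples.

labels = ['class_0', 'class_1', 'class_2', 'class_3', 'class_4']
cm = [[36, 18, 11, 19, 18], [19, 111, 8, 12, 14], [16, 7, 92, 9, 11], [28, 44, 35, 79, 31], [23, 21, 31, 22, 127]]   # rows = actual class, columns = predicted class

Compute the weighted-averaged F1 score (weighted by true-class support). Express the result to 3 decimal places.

0.525

Per-class F1 score (2·TP/(2·TP+FP+FN)):
  class_0: TP=36, FP=19+16+28+23=86, FN=18+11+19+18=66 → 72/224 = 0.3214
  class_1: TP=111, FP=18+7+44+21=90, FN=19+8+12+14=53 → 222/365 = 0.6082
  class_2: TP=92, FP=11+8+35+31=85, FN=16+7+9+11=43 → 184/312 = 0.5897
  class_3: TP=79, FP=19+12+9+22=62, FN=28+44+35+31=138 → 158/358 = 0.4413
  class_4: TP=127, FP=18+14+11+31=74, FN=23+21+31+22=97 → 254/425 = 0.5976
Weighted-F1 score = Σ (supportᵢ/N)·F1 scoreᵢ with N=842: (102/842)·0.3214 + (164/842)·0.6082 + (135/842)·0.5897 + (217/842)·0.4413 + (224/842)·0.5976 = 0.525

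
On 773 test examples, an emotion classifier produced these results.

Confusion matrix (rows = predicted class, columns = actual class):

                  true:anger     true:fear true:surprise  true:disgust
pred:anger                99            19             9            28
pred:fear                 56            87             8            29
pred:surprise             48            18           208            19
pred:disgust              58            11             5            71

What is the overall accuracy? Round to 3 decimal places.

0.602

Accuracy = trace / total = (99+87+208+71=465) / 773 = 465/773 = 0.602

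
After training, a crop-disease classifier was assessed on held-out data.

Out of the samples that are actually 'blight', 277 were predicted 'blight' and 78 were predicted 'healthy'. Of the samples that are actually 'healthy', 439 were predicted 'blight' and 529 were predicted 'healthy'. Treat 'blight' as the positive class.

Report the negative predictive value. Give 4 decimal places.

0.8715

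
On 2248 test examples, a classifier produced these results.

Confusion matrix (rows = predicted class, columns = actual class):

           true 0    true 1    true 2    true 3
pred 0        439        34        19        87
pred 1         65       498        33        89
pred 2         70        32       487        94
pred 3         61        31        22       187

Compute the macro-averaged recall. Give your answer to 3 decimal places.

Per-class recall (TP/(TP+FN)):
  0: TP=439, FN=65+70+61=196 → 439/635 = 0.6913
  1: TP=498, FN=34+32+31=97 → 498/595 = 0.8370
  2: TP=487, FN=19+33+22=74 → 487/561 = 0.8681
  3: TP=187, FN=87+89+94=270 → 187/457 = 0.4092
Macro-recall = mean = (0.6913 + 0.8370 + 0.8681 + 0.4092) / 4 = 0.701

0.701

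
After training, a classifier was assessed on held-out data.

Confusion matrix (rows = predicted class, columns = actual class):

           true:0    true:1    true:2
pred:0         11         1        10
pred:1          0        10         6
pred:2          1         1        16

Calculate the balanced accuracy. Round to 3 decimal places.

0.750

Balanced accuracy = mean of per-class recall.
  0: recall = 11/12 = 0.9167
  1: recall = 10/12 = 0.8333
  2: recall = 16/32 = 0.5000
Mean = (0.9167 + 0.8333 + 0.5000) / 3 = 0.750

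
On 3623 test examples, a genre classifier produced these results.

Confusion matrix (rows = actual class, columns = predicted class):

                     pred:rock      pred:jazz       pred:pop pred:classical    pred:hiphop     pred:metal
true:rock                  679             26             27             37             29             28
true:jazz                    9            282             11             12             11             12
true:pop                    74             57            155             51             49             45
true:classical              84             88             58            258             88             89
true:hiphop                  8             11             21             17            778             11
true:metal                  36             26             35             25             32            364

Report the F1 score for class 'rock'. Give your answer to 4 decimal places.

0.7914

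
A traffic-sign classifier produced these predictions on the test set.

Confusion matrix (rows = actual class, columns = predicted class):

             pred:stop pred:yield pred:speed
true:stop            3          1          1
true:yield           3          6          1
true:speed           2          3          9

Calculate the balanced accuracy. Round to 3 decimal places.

0.614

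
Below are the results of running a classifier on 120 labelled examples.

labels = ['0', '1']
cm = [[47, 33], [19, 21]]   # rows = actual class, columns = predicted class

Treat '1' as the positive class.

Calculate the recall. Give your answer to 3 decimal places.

Recall = TP/(TP+FN) = 21/(21+19) = 21/40 = 0.525

0.525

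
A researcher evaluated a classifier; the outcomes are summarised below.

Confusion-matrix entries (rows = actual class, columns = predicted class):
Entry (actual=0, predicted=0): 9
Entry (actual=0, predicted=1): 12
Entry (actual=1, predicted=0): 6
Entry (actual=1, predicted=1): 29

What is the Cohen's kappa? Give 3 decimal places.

0.273

Observed agreement pₒ = trace/N = 38/56 = 0.6786
Expected agreement pₑ = Σ (rowᵢ·colᵢ)/N² = (21·15 + 35·41)/56² = 0.5580
κ = (pₒ − pₑ)/(1 − pₑ) = (0.6786 − 0.5580)/(1 − 0.5580) = 0.273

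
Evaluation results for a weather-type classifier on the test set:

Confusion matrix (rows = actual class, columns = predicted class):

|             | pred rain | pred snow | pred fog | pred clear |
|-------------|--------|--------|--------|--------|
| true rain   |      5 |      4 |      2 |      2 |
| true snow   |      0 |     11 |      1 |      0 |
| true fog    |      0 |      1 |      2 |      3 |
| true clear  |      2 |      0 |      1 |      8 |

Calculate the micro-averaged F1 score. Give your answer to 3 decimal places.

0.619

Micro-averaging pools counts across classes: ΣTP=26, ΣFP=16, ΣFN=16.
Micro-F1 score = 2·TP/(2·TP+FP+FN) on pooled counts = 0.619 (equals overall accuracy in single-label multiclass).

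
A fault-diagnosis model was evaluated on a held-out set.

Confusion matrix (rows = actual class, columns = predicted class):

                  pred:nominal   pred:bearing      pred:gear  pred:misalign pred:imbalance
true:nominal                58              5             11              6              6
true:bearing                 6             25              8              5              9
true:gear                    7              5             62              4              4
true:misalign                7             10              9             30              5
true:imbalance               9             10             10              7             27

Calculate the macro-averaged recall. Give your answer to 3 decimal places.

0.565

Per-class recall (TP/(TP+FN)):
  nominal: TP=58, FN=5+11+6+6=28 → 58/86 = 0.6744
  bearing: TP=25, FN=6+8+5+9=28 → 25/53 = 0.4717
  gear: TP=62, FN=7+5+4+4=20 → 62/82 = 0.7561
  misalign: TP=30, FN=7+10+9+5=31 → 30/61 = 0.4918
  imbalance: TP=27, FN=9+10+10+7=36 → 27/63 = 0.4286
Macro-recall = mean = (0.6744 + 0.4717 + 0.7561 + 0.4918 + 0.4286) / 5 = 0.565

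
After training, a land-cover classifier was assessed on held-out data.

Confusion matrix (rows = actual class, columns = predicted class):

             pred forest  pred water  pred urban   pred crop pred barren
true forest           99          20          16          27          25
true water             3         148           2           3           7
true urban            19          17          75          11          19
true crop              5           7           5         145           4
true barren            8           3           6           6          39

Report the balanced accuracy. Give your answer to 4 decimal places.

Balanced accuracy = mean of per-class recall.
  forest: recall = 99/187 = 0.52941
  water: recall = 148/163 = 0.90798
  urban: recall = 75/141 = 0.53191
  crop: recall = 145/166 = 0.87349
  barren: recall = 39/62 = 0.62903
Mean = (0.52941 + 0.90798 + 0.53191 + 0.87349 + 0.62903) / 5 = 0.6944

0.6944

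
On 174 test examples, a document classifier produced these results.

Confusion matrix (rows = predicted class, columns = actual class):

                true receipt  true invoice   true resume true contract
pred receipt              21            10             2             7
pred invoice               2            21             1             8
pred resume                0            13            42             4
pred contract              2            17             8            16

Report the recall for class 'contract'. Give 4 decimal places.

0.4571

recall = TP/(TP+FN).
contract: TP=16, FN=7+8+4=19 → 16/35 = 0.45714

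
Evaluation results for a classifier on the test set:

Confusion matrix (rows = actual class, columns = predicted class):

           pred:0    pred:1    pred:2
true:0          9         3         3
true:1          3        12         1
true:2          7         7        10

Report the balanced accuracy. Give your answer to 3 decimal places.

0.589

Balanced accuracy = mean of per-class recall.
  0: recall = 9/15 = 0.6000
  1: recall = 12/16 = 0.7500
  2: recall = 10/24 = 0.4167
Mean = (0.6000 + 0.7500 + 0.4167) / 3 = 0.589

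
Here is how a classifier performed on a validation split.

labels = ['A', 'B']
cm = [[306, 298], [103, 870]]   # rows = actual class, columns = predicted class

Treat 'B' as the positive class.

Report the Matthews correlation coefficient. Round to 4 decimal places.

0.4445

MCC = (TP·TN − FP·FN) / √((TP+FP)(TP+FN)(TN+FP)(TN+FN))
Numerator = 870·306 − 298·103 = 235526
Denominator = √(1168·973·604·409) = √280747520704 = 529856.1321
MCC = 235526 / 529856.1321 = 0.4445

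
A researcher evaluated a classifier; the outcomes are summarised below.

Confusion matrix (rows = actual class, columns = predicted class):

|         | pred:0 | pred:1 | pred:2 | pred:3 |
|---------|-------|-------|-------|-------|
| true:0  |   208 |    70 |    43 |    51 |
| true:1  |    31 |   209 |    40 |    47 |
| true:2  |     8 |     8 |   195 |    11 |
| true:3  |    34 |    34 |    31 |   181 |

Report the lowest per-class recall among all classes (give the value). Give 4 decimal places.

Per-class recall (TP/(TP+FN)):
  0: TP=208, FN=70+43+51=164 → 208/372 = 0.55914
  1: TP=209, FN=31+40+47=118 → 209/327 = 0.63914
  2: TP=195, FN=8+8+11=27 → 195/222 = 0.87838
  3: TP=181, FN=34+34+31=99 → 181/280 = 0.64643
Lowest is class '0' with recall = 0.5591.

0.5591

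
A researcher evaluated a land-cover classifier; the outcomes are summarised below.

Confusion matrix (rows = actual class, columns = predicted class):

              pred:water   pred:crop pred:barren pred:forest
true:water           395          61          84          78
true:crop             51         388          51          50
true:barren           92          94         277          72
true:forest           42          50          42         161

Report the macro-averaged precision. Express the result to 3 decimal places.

Per-class precision (TP/(TP+FP)):
  water: TP=395, FP=51+92+42=185 → 395/580 = 0.6810
  crop: TP=388, FP=61+94+50=205 → 388/593 = 0.6543
  barren: TP=277, FP=84+51+42=177 → 277/454 = 0.6101
  forest: TP=161, FP=78+50+72=200 → 161/361 = 0.4460
Macro-precision = mean = (0.6810 + 0.6543 + 0.6101 + 0.4460) / 4 = 0.598

0.598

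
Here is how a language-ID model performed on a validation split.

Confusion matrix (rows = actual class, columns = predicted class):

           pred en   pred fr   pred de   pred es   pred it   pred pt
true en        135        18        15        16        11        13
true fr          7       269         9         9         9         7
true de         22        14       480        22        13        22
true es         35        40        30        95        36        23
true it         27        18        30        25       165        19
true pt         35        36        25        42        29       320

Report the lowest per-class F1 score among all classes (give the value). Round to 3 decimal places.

Per-class F1 score (2·TP/(2·TP+FP+FN)):
  en: TP=135, FP=7+22+35+27+35=126, FN=18+15+16+11+13=73 → 270/469 = 0.5757
  fr: TP=269, FP=18+14+40+18+36=126, FN=7+9+9+9+7=41 → 538/705 = 0.7631
  de: TP=480, FP=15+9+30+30+25=109, FN=22+14+22+13+22=93 → 960/1162 = 0.8262
  es: TP=95, FP=16+9+22+25+42=114, FN=35+40+30+36+23=164 → 190/468 = 0.4060
  it: TP=165, FP=11+9+13+36+29=98, FN=27+18+30+25+19=119 → 330/547 = 0.6033
  pt: TP=320, FP=13+7+22+23+19=84, FN=35+36+25+42+29=167 → 640/891 = 0.7183
Lowest is class 'es' with F1 score = 0.406.

0.406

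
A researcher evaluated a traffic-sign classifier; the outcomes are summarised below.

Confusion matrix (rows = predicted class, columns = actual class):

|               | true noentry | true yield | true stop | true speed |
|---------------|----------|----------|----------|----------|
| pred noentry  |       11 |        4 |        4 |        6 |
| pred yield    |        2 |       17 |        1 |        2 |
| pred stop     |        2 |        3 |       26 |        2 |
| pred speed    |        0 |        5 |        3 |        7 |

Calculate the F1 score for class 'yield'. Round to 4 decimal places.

F1 score = 2·TP/(2·TP+FP+FN).
yield: TP=17, FP=2+1+2=5, FN=4+3+5=12 → 34/51 = 0.66667

0.6667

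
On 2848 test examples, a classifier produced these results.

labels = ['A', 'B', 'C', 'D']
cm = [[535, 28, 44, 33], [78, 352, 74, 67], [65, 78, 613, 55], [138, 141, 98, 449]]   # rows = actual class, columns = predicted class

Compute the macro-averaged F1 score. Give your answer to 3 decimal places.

Per-class F1 score (2·TP/(2·TP+FP+FN)):
  A: TP=535, FP=78+65+138=281, FN=28+44+33=105 → 1070/1456 = 0.7349
  B: TP=352, FP=28+78+141=247, FN=78+74+67=219 → 704/1170 = 0.6017
  C: TP=613, FP=44+74+98=216, FN=65+78+55=198 → 1226/1640 = 0.7476
  D: TP=449, FP=33+67+55=155, FN=138+141+98=377 → 898/1430 = 0.6280
Macro-F1 score = mean = (0.7349 + 0.6017 + 0.7476 + 0.6280) / 4 = 0.678

0.678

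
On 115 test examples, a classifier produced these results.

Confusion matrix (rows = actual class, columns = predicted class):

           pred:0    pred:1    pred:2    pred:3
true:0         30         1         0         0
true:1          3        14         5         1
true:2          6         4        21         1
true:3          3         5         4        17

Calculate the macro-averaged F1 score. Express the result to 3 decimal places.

0.701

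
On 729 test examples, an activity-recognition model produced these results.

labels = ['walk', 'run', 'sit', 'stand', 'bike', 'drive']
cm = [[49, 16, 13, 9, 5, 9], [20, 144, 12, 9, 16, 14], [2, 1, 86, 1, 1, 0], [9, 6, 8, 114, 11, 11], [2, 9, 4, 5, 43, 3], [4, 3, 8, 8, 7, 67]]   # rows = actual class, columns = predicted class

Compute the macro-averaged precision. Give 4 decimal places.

Per-class precision (TP/(TP+FP)):
  walk: TP=49, FP=20+2+9+2+4=37 → 49/86 = 0.56977
  run: TP=144, FP=16+1+6+9+3=35 → 144/179 = 0.80447
  sit: TP=86, FP=13+12+8+4+8=45 → 86/131 = 0.65649
  stand: TP=114, FP=9+9+1+5+8=32 → 114/146 = 0.78082
  bike: TP=43, FP=5+16+1+11+7=40 → 43/83 = 0.51807
  drive: TP=67, FP=9+14+0+11+3=37 → 67/104 = 0.64423
Macro-precision = mean = (0.56977 + 0.80447 + 0.65649 + 0.78082 + 0.51807 + 0.64423) / 6 = 0.6623

0.6623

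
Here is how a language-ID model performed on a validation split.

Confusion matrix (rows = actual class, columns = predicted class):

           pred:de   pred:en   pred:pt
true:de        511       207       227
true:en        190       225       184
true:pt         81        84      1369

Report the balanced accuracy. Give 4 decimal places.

0.6029

Balanced accuracy = mean of per-class recall.
  de: recall = 511/945 = 0.54074
  en: recall = 225/599 = 0.37563
  pt: recall = 1369/1534 = 0.89244
Mean = (0.54074 + 0.37563 + 0.89244) / 3 = 0.6029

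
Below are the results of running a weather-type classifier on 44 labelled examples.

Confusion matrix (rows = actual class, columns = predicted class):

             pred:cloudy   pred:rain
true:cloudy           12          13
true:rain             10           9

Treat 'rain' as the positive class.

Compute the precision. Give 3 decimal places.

Precision = TP/(TP+FP) = 9/(9+13) = 9/22 = 0.409

0.409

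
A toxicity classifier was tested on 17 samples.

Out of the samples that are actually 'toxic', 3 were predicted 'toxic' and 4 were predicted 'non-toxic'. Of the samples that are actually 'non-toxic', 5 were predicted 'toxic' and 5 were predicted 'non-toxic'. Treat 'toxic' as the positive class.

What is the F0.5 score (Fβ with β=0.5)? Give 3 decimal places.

0.385

Fβ = (1+β²)·TP / ((1+β²)·TP + β²·FN + FP), with β²=1/4
= 1.25·3 / (1.25·3 + 0.25·4 + 5) = 0.385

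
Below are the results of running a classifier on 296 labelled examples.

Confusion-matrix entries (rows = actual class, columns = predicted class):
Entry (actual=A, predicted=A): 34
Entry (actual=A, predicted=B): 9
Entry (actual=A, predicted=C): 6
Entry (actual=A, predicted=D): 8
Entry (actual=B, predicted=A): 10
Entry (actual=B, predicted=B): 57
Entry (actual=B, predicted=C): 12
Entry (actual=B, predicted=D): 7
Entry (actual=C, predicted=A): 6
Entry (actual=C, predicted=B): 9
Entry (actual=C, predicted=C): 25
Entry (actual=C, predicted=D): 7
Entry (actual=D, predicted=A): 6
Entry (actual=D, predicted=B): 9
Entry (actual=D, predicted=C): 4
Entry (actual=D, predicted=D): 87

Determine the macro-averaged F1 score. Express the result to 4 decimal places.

Per-class F1 score (2·TP/(2·TP+FP+FN)):
  A: TP=34, FP=10+6+6=22, FN=9+6+8=23 → 68/113 = 0.60177
  B: TP=57, FP=9+9+9=27, FN=10+12+7=29 → 114/170 = 0.67059
  C: TP=25, FP=6+12+4=22, FN=6+9+7=22 → 50/94 = 0.53191
  D: TP=87, FP=8+7+7=22, FN=6+9+4=19 → 174/215 = 0.80930
Macro-F1 score = mean = (0.60177 + 0.67059 + 0.53191 + 0.80930) / 4 = 0.6534

0.6534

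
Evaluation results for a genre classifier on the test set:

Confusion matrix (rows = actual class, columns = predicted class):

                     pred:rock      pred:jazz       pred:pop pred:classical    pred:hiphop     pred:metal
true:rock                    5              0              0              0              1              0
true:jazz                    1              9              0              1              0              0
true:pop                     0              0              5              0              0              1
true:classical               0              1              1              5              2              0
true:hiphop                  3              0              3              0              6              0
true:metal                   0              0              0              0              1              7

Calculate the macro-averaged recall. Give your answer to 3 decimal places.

Per-class recall (TP/(TP+FN)):
  rock: TP=5, FN=0+0+0+1+0=1 → 5/6 = 0.8333
  jazz: TP=9, FN=1+0+1+0+0=2 → 9/11 = 0.8182
  pop: TP=5, FN=0+0+0+0+1=1 → 5/6 = 0.8333
  classical: TP=5, FN=0+1+1+2+0=4 → 5/9 = 0.5556
  hiphop: TP=6, FN=3+0+3+0+0=6 → 6/12 = 0.5000
  metal: TP=7, FN=0+0+0+0+1=1 → 7/8 = 0.8750
Macro-recall = mean = (0.8333 + 0.8182 + 0.8333 + 0.5556 + 0.5000 + 0.8750) / 6 = 0.736

0.736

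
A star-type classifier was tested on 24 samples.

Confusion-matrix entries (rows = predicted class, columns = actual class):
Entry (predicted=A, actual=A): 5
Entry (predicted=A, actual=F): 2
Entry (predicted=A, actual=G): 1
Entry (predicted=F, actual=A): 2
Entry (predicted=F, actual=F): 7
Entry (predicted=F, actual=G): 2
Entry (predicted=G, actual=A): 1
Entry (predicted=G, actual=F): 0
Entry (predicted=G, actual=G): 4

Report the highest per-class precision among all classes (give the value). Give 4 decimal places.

Per-class precision (TP/(TP+FP)):
  A: TP=5, FP=2+1=3 → 5/8 = 0.62500
  F: TP=7, FP=2+2=4 → 7/11 = 0.63636
  G: TP=4, FP=1+0=1 → 4/5 = 0.80000
Highest is class 'G' with precision = 0.8000.

0.8000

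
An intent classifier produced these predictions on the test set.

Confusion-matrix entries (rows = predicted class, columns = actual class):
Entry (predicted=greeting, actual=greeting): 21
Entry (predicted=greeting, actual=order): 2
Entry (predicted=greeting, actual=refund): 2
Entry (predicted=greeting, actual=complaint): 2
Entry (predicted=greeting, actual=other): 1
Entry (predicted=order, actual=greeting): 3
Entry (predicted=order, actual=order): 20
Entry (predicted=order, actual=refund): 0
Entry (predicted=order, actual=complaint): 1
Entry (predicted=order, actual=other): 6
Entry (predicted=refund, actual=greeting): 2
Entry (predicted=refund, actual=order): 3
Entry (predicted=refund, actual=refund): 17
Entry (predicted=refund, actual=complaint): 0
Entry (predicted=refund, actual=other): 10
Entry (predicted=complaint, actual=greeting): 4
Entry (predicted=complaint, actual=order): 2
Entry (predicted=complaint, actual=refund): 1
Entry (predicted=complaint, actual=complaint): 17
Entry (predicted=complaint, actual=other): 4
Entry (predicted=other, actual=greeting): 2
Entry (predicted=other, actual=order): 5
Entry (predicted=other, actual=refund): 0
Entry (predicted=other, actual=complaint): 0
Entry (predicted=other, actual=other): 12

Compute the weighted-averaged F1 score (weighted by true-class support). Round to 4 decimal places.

Per-class F1 score (2·TP/(2·TP+FP+FN)):
  greeting: TP=21, FP=2+2+2+1=7, FN=3+2+4+2=11 → 42/60 = 0.70000
  order: TP=20, FP=3+0+1+6=10, FN=2+3+2+5=12 → 40/62 = 0.64516
  refund: TP=17, FP=2+3+0+10=15, FN=2+0+1+0=3 → 34/52 = 0.65385
  complaint: TP=17, FP=4+2+1+4=11, FN=2+1+0+0=3 → 34/48 = 0.70833
  other: TP=12, FP=2+5+0+0=7, FN=1+6+10+4=21 → 24/52 = 0.46154
Weighted-F1 score = Σ (supportᵢ/N)·F1 scoreᵢ with N=137: (32/137)·0.70000 + (32/137)·0.64516 + (20/137)·0.65385 + (20/137)·0.70833 + (33/137)·0.46154 = 0.6242

0.6242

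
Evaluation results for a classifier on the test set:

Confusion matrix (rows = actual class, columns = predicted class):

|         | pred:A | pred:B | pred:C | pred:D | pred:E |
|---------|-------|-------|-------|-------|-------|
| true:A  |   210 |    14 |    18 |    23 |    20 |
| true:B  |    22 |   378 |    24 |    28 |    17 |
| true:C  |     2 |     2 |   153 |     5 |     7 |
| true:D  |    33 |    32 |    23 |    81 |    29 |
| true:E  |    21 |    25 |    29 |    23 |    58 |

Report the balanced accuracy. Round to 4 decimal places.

Balanced accuracy = mean of per-class recall.
  A: recall = 210/285 = 0.73684
  B: recall = 378/469 = 0.80597
  C: recall = 153/169 = 0.90533
  D: recall = 81/198 = 0.40909
  E: recall = 58/156 = 0.37179
Mean = (0.73684 + 0.80597 + 0.90533 + 0.40909 + 0.37179) / 5 = 0.6458

0.6458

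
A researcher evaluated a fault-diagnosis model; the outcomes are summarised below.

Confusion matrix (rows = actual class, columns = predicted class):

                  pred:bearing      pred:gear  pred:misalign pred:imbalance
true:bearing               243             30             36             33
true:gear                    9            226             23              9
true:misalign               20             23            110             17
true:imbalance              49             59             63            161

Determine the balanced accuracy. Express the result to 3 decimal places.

Balanced accuracy = mean of per-class recall.
  bearing: recall = 243/342 = 0.7105
  gear: recall = 226/267 = 0.8464
  misalign: recall = 110/170 = 0.6471
  imbalance: recall = 161/332 = 0.4849
Mean = (0.7105 + 0.8464 + 0.6471 + 0.4849) / 4 = 0.672

0.672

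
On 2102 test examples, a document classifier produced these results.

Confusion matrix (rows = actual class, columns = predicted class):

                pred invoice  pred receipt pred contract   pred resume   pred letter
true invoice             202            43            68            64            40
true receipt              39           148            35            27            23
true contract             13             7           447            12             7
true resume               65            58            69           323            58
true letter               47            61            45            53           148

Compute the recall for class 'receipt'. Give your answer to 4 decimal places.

0.5441

Take TP from the diagonal, FP from the rest of the 'receipt' prediction marginal, FN from the rest of the 'receipt' actual marginal.
recall = TP/(TP+FN).
receipt: TP=148, FN=39+35+27+23=124 → 148/272 = 0.54412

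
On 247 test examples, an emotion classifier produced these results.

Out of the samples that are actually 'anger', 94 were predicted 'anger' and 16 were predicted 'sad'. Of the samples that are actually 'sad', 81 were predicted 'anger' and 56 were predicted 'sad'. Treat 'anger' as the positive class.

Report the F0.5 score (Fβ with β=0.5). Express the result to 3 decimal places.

0.580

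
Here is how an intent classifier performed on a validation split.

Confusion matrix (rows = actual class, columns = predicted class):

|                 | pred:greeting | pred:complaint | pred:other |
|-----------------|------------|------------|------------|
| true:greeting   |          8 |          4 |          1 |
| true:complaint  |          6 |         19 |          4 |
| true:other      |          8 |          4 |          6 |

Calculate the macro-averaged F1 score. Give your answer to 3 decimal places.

0.517

Per-class F1 score (2·TP/(2·TP+FP+FN)):
  greeting: TP=8, FP=6+8=14, FN=4+1=5 → 16/35 = 0.4571
  complaint: TP=19, FP=4+4=8, FN=6+4=10 → 38/56 = 0.6786
  other: TP=6, FP=1+4=5, FN=8+4=12 → 12/29 = 0.4138
Macro-F1 score = mean = (0.4571 + 0.6786 + 0.4138) / 3 = 0.517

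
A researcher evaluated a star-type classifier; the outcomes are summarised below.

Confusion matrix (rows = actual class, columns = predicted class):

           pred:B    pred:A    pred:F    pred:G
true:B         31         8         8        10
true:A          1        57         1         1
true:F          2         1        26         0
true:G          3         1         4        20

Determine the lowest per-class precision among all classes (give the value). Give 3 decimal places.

Per-class precision (TP/(TP+FP)):
  B: TP=31, FP=1+2+3=6 → 31/37 = 0.8378
  A: TP=57, FP=8+1+1=10 → 57/67 = 0.8507
  F: TP=26, FP=8+1+4=13 → 26/39 = 0.6667
  G: TP=20, FP=10+1+0=11 → 20/31 = 0.6452
Lowest is class 'G' with precision = 0.645.

0.645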